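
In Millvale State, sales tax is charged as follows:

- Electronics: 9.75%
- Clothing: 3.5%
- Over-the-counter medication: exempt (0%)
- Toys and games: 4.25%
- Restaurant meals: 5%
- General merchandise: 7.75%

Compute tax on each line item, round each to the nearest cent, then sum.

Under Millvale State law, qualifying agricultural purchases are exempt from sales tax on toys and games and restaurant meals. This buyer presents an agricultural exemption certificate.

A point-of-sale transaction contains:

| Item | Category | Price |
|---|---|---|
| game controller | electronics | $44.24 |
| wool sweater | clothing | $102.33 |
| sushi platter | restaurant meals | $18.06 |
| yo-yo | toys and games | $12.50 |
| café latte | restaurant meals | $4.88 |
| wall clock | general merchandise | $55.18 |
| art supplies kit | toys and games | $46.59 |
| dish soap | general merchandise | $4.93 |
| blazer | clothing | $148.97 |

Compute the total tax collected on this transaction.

Game controller $44.24: electronics → 9.75% → $4.31
Wool sweater $102.33: clothing → 3.5% → $3.58
Sushi platter $18.06: restaurant meals, buyer-exempt → 0% → $0.00
Yo-yo $12.50: toys and games, buyer-exempt → 0% → $0.00
Café latte $4.88: restaurant meals, buyer-exempt → 0% → $0.00
Wall clock $55.18: general merchandise → 7.75% → $4.28
Art supplies kit $46.59: toys and games, buyer-exempt → 0% → $0.00
Dish soap $4.93: general merchandise → 7.75% → $0.38
Blazer $148.97: clothing → 3.5% → $5.21
Total tax = $4.31 + $3.58 + $4.28 + $0.38 + $5.21 = $17.76

$17.76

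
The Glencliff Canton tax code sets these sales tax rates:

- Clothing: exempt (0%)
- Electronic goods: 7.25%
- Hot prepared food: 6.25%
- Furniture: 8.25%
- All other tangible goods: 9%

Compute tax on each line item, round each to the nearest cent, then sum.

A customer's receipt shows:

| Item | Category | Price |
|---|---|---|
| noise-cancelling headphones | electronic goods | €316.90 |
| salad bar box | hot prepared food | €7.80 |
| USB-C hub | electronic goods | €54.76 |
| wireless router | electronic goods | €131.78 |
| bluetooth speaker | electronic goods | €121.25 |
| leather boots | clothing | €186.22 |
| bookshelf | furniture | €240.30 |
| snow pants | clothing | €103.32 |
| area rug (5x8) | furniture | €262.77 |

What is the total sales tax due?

€87.28

Noise-cancelling headphones €316.90: electronic goods → 7.25% → €22.98
Salad bar box €7.80: hot prepared food → 6.25% → €0.49
USB-C hub €54.76: electronic goods → 7.25% → €3.97
Wireless router €131.78: electronic goods → 7.25% → €9.55
Bluetooth speaker €121.25: electronic goods → 7.25% → €8.79
Leather boots €186.22: clothing → 0% → €0.00
Bookshelf €240.30: furniture → 8.25% → €19.82
Snow pants €103.32: clothing → 0% → €0.00
Area rug (5x8) €262.77: furniture → 8.25% → €21.68
Total tax = €22.98 + €0.49 + €3.97 + €9.55 + €8.79 + €19.82 + €21.68 = €87.28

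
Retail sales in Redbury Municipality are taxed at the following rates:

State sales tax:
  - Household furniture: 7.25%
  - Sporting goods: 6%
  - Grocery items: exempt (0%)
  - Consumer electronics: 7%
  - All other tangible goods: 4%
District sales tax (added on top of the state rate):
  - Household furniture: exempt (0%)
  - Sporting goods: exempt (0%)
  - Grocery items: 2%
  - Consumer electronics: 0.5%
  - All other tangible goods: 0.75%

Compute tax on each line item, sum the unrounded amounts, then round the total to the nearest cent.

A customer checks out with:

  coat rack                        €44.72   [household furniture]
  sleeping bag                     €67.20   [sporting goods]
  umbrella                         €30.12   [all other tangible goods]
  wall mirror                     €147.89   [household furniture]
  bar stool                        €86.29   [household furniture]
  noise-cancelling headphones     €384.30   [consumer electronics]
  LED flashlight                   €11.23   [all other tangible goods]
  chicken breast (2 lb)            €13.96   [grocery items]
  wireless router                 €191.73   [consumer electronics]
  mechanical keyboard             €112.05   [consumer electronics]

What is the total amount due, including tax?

Coat rack €44.72: household furniture → 7.25% + 0% district = 7.25% → €3.2422
Sleeping bag €67.20: sporting goods → 6% + 0% district = 6% → €4.032
Umbrella €30.12: all other tangible goods → 4% + 0.75% district = 4.75% → €1.4307
Wall mirror €147.89: household furniture → 7.25% + 0% district = 7.25% → €10.722025
Bar stool €86.29: household furniture → 7.25% + 0% district = 7.25% → €6.256025
Noise-cancelling headphones €384.30: consumer electronics → 7% + 0.5% district = 7.5% → €28.8225
LED flashlight €11.23: all other tangible goods → 4% + 0.75% district = 4.75% → €0.533425
Chicken breast (2 lb) €13.96: grocery items → 0% + 2% district = 2% → €0.2792
Wireless router €191.73: consumer electronics → 7% + 0.5% district = 7.5% → €14.37975
Mechanical keyboard €112.05: consumer electronics → 7% + 0.5% district = 7.5% → €8.40375
Subtotal = €1089.49; unrounded tax = €78.101575 → €78.10; total due = €1167.59

€1167.59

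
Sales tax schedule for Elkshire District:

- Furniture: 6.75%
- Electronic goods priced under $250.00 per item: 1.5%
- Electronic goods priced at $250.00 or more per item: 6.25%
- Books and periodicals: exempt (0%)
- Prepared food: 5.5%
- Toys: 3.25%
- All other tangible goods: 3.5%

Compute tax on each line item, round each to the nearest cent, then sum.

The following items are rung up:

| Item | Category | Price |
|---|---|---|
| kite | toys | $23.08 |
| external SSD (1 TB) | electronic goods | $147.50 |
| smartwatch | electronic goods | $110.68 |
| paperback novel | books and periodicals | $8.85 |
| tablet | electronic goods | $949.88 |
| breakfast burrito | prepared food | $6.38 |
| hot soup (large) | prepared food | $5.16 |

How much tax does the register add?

Kite $23.08: toys → 3.25% → $0.75
External SSD (1 TB) $147.50: electronic goods, under $250.00 → 1.5% → $2.21
Smartwatch $110.68: electronic goods, under $250.00 → 1.5% → $1.66
Paperback novel $8.85: books and periodicals → 0% → $0.00
Tablet $949.88: electronic goods, $250.00 or more → 6.25% → $59.37
Breakfast burrito $6.38: prepared food → 5.5% → $0.35
Hot soup (large) $5.16: prepared food → 5.5% → $0.28
Total tax = $0.75 + $2.21 + $1.66 + $59.37 + $0.35 + $0.28 = $64.62

$64.62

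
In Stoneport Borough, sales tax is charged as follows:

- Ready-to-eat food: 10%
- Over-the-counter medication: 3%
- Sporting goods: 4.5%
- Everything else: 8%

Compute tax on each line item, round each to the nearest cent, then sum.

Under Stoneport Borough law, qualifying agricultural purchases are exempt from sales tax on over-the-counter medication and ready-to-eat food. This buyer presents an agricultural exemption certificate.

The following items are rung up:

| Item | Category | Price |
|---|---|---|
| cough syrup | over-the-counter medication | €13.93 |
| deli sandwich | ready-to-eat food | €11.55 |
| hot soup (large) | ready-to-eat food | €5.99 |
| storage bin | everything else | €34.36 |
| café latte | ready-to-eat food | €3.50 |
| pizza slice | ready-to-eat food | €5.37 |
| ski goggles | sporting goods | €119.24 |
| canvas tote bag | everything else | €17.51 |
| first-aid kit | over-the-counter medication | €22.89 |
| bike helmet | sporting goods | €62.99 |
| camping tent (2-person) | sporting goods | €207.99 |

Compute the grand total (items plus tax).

Cough syrup €13.93: over-the-counter medication, buyer-exempt → 0% → €0.00
Deli sandwich €11.55: ready-to-eat food, buyer-exempt → 0% → €0.00
Hot soup (large) €5.99: ready-to-eat food, buyer-exempt → 0% → €0.00
Storage bin €34.36: everything else → 8% → €2.75
Café latte €3.50: ready-to-eat food, buyer-exempt → 0% → €0.00
Pizza slice €5.37: ready-to-eat food, buyer-exempt → 0% → €0.00
Ski goggles €119.24: sporting goods → 4.5% → €5.37
Canvas tote bag €17.51: everything else → 8% → €1.40
First-aid kit €22.89: over-the-counter medication, buyer-exempt → 0% → €0.00
Bike helmet €62.99: sporting goods → 4.5% → €2.83
Camping tent (2-person) €207.99: sporting goods → 4.5% → €9.36
Subtotal = €505.32; tax = €21.71; total due = €527.03

€527.03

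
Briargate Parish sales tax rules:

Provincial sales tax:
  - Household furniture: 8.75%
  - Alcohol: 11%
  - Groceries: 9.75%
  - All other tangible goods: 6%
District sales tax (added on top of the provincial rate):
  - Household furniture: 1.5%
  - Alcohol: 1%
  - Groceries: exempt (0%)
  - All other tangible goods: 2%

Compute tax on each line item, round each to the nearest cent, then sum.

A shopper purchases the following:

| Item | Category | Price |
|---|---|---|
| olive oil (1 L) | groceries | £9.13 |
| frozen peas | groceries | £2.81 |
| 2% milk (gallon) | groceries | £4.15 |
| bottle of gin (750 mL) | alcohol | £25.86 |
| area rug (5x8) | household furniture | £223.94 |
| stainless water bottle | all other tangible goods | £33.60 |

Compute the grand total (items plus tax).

£329.79

Olive oil (1 L) £9.13: groceries → 9.75% + 0% district = 9.75% → £0.89
Frozen peas £2.81: groceries → 9.75% + 0% district = 9.75% → £0.27
2% milk (gallon) £4.15: groceries → 9.75% + 0% district = 9.75% → £0.40
Bottle of gin (750 mL) £25.86: alcohol → 11% + 1% district = 12% → £3.10
Area rug (5x8) £223.94: household furniture → 8.75% + 1.5% district = 10.25% → £22.95
Stainless water bottle £33.60: all other tangible goods → 6% + 2% district = 8% → £2.69
Subtotal = £299.49; tax = £30.30; total due = £329.79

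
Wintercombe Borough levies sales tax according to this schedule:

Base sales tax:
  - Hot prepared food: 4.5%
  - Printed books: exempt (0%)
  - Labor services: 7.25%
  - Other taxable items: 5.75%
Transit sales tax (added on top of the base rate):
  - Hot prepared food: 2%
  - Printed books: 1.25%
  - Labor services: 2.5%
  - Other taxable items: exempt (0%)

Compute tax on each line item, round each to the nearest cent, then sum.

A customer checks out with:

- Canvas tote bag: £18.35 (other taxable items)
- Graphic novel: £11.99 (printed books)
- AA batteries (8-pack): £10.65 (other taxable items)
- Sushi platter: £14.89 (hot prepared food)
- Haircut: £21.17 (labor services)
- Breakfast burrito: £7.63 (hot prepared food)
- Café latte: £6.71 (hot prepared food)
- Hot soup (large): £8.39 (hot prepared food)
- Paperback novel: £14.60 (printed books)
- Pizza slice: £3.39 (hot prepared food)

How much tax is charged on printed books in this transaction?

£0.33

Graphic novel £11.99: printed books → 0% + 1.25% transit = 1.25% → £0.15
Paperback novel £14.60: printed books → 0% + 1.25% transit = 1.25% → £0.18
Tax on printed books = £0.15 + £0.18 = £0.33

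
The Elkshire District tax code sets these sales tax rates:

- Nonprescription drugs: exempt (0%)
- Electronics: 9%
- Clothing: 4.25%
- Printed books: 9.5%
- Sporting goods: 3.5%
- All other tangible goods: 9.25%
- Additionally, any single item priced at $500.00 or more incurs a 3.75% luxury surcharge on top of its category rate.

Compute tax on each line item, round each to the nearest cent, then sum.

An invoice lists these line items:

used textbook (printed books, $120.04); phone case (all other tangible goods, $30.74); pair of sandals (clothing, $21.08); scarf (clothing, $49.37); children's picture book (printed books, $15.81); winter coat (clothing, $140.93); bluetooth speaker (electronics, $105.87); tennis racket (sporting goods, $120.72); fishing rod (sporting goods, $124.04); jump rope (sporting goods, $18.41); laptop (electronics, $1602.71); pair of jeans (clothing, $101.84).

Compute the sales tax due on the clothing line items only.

$13.32

Pair of sandals $21.08: clothing → 4.25% → $0.90
Scarf $49.37: clothing → 4.25% → $2.10
Winter coat $140.93: clothing → 4.25% → $5.99
Pair of jeans $101.84: clothing → 4.25% → $4.33
Tax on clothing = $0.90 + $2.10 + $5.99 + $4.33 = $13.32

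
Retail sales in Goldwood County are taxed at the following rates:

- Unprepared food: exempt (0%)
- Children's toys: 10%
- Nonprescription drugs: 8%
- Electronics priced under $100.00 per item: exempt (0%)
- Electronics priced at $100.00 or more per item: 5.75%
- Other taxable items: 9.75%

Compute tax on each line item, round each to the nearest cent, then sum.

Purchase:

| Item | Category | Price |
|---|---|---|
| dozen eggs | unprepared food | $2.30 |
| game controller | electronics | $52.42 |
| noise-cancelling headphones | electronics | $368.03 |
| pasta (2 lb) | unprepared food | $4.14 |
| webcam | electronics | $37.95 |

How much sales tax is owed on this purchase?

$21.16

Dozen eggs $2.30: unprepared food → 0% → $0.00
Game controller $52.42: electronics, under $100.00 → 0% → $0.00
Noise-cancelling headphones $368.03: electronics, $100.00 or more → 5.75% → $21.16
Pasta (2 lb) $4.14: unprepared food → 0% → $0.00
Webcam $37.95: electronics, under $100.00 → 0% → $0.00
Total tax = $21.16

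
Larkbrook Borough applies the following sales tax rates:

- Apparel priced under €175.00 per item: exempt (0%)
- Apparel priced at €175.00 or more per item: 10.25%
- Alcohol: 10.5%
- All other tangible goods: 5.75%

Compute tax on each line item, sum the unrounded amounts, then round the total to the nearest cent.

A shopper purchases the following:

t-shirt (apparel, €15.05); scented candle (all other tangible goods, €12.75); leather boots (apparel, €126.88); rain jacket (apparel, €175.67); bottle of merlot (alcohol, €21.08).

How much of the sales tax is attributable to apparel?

€18.01

T-shirt €15.05: apparel, under €175.00 → 0% → €0.00
Leather boots €126.88: apparel, under €175.00 → 0% → €0.00
Rain jacket €175.67: apparel, €175.00 or more → 10.25% → €18.006175
Tax on apparel: unrounded sum = €18.006175 → €18.01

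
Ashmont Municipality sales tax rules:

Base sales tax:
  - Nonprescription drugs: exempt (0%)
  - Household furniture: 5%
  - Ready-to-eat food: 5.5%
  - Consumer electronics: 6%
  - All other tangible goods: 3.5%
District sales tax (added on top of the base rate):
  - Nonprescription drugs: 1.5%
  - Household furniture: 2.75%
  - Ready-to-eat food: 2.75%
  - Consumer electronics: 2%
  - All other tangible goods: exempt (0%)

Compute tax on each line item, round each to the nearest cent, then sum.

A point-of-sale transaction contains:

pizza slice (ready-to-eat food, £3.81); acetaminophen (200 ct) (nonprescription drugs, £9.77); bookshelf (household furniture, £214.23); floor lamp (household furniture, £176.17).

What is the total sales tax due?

£30.71

Pizza slice £3.81: ready-to-eat food → 5.5% + 2.75% district = 8.25% → £0.31
Acetaminophen (200 ct) £9.77: nonprescription drugs → 0% + 1.5% district = 1.5% → £0.15
Bookshelf £214.23: household furniture → 5% + 2.75% district = 7.75% → £16.60
Floor lamp £176.17: household furniture → 5% + 2.75% district = 7.75% → £13.65
Total tax = £0.31 + £0.15 + £16.60 + £13.65 = £30.71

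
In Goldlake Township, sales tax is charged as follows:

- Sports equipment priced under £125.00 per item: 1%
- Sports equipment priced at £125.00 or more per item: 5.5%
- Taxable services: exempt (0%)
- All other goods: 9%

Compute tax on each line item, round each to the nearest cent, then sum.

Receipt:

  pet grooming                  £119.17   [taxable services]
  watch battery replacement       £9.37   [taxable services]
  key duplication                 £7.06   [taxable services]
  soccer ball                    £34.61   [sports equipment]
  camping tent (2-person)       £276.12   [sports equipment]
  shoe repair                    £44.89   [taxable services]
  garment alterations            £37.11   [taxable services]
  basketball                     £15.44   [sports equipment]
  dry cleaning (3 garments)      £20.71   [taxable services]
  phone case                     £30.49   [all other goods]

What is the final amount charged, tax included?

£613.40

Pet grooming £119.17: taxable services → 0% → £0.00
Watch battery replacement £9.37: taxable services → 0% → £0.00
Key duplication £7.06: taxable services → 0% → £0.00
Soccer ball £34.61: sports equipment, under £125.00 → 1% → £0.35
Camping tent (2-person) £276.12: sports equipment, £125.00 or more → 5.5% → £15.19
Shoe repair £44.89: taxable services → 0% → £0.00
Garment alterations £37.11: taxable services → 0% → £0.00
Basketball £15.44: sports equipment, under £125.00 → 1% → £0.15
Dry cleaning (3 garments) £20.71: taxable services → 0% → £0.00
Phone case £30.49: all other goods → 9% → £2.74
Subtotal = £594.97; tax = £18.43; total due = £613.40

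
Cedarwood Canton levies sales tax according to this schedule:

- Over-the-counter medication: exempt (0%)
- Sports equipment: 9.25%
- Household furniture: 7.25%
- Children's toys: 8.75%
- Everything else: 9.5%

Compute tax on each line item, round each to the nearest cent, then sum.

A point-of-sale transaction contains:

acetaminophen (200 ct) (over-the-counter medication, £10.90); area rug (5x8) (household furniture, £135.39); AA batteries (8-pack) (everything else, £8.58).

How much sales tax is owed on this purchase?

Acetaminophen (200 ct) £10.90: over-the-counter medication → 0% → £0.00
Area rug (5x8) £135.39: household furniture → 7.25% → £9.82
AA batteries (8-pack) £8.58: everything else → 9.5% → £0.82
Total tax = £9.82 + £0.82 = £10.64

£10.64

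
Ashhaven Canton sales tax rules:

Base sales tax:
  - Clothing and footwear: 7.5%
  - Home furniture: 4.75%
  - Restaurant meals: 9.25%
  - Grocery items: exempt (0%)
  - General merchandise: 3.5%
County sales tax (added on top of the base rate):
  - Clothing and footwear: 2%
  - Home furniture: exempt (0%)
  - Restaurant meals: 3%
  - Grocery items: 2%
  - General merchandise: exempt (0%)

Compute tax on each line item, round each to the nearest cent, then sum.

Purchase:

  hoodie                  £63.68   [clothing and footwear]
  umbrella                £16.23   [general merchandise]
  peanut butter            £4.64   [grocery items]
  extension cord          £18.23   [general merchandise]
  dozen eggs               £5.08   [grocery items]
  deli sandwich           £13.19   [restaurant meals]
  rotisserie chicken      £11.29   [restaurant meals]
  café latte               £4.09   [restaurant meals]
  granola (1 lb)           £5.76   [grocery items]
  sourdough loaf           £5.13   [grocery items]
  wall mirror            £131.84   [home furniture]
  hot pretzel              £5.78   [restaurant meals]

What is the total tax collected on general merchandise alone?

£1.21

Umbrella £16.23: general merchandise → 3.5% + 0% county = 3.5% → £0.57
Extension cord £18.23: general merchandise → 3.5% + 0% county = 3.5% → £0.64
Tax on general merchandise = £0.57 + £0.64 = £1.21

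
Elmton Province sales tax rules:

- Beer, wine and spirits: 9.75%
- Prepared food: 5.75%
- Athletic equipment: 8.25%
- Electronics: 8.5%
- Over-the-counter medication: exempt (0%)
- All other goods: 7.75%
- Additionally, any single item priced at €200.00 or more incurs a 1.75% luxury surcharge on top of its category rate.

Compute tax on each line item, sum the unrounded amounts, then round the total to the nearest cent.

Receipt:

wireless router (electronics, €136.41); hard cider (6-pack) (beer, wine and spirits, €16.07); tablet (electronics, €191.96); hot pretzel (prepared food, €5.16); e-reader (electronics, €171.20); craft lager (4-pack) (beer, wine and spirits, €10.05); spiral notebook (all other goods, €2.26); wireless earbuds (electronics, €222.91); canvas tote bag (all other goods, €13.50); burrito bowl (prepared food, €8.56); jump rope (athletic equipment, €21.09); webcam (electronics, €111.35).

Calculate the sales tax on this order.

Wireless router €136.41: electronics → 8.5% → €11.59485
Hard cider (6-pack) €16.07: beer, wine and spirits → 9.75% → €1.566825
Tablet €191.96: electronics → 8.5% → €16.3166
Hot pretzel €5.16: prepared food → 5.75% → €0.2967
E-reader €171.20: electronics → 8.5% → €14.552
Craft lager (4-pack) €10.05: beer, wine and spirits → 9.75% → €0.979875
Spiral notebook €2.26: all other goods → 7.75% → €0.17515
Wireless earbuds €222.91: electronics → 8.5% + 1.75% surcharge = 10.25% → €22.848275
Canvas tote bag €13.50: all other goods → 7.75% → €1.04625
Burrito bowl €8.56: prepared food → 5.75% → €0.4922
Jump rope €21.09: athletic equipment → 8.25% → €1.739925
Webcam €111.35: electronics → 8.5% → €9.46475
Unrounded tax sum = €81.0734 → €81.07

€81.07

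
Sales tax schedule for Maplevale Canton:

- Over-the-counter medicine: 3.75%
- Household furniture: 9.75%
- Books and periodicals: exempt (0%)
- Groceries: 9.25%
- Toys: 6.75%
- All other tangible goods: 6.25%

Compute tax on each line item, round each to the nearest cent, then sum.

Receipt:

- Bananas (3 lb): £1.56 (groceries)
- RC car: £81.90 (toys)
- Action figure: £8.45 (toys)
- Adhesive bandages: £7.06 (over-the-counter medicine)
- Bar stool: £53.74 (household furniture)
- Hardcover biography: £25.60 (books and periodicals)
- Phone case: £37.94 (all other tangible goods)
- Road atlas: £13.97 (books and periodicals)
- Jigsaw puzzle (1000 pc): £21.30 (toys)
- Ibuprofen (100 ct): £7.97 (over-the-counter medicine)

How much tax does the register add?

Bananas (3 lb) £1.56: groceries → 9.25% → £0.14
RC car £81.90: toys → 6.75% → £5.53
Action figure £8.45: toys → 6.75% → £0.57
Adhesive bandages £7.06: over-the-counter medicine → 3.75% → £0.26
Bar stool £53.74: household furniture → 9.75% → £5.24
Hardcover biography £25.60: books and periodicals → 0% → £0.00
Phone case £37.94: all other tangible goods → 6.25% → £2.37
Road atlas £13.97: books and periodicals → 0% → £0.00
Jigsaw puzzle (1000 pc) £21.30: toys → 6.75% → £1.44
Ibuprofen (100 ct) £7.97: over-the-counter medicine → 3.75% → £0.30
Total tax = £0.14 + £5.53 + £0.57 + £0.26 + £5.24 + £2.37 + £1.44 + £0.30 = £15.85

£15.85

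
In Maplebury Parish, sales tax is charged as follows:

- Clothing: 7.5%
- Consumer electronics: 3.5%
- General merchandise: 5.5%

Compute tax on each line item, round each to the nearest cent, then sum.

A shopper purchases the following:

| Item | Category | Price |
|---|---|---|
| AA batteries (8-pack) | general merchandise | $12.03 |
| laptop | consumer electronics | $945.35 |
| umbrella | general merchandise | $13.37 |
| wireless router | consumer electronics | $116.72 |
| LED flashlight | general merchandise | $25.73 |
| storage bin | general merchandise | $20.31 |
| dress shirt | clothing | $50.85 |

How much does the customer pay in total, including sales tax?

$1229.29

AA batteries (8-pack) $12.03: general merchandise → 5.5% → $0.66
Laptop $945.35: consumer electronics → 3.5% → $33.09
Umbrella $13.37: general merchandise → 5.5% → $0.74
Wireless router $116.72: consumer electronics → 3.5% → $4.09
LED flashlight $25.73: general merchandise → 5.5% → $1.42
Storage bin $20.31: general merchandise → 5.5% → $1.12
Dress shirt $50.85: clothing → 7.5% → $3.81
Subtotal = $1184.36; tax = $44.93; total due = $1229.29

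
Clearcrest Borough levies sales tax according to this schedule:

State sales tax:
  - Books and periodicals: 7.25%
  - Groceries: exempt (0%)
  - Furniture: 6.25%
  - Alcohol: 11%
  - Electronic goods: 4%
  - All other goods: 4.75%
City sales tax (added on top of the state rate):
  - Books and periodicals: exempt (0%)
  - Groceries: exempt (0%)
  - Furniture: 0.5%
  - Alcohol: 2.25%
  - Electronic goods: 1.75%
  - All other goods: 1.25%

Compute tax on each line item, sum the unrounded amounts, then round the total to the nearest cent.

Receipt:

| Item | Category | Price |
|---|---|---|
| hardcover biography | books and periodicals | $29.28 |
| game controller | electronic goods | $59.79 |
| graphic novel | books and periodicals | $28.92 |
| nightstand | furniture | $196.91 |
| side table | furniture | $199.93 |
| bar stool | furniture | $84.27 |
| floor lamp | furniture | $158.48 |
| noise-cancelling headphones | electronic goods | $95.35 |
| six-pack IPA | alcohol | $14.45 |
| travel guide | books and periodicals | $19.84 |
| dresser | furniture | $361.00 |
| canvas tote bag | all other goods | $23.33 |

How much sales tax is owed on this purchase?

Hardcover biography $29.28: books and periodicals → 7.25% + 0% city = 7.25% → $2.1228
Game controller $59.79: electronic goods → 4% + 1.75% city = 5.75% → $3.437925
Graphic novel $28.92: books and periodicals → 7.25% + 0% city = 7.25% → $2.0967
Nightstand $196.91: furniture → 6.25% + 0.5% city = 6.75% → $13.291425
Side table $199.93: furniture → 6.25% + 0.5% city = 6.75% → $13.495275
Bar stool $84.27: furniture → 6.25% + 0.5% city = 6.75% → $5.688225
Floor lamp $158.48: furniture → 6.25% + 0.5% city = 6.75% → $10.6974
Noise-cancelling headphones $95.35: electronic goods → 4% + 1.75% city = 5.75% → $5.482625
Six-pack IPA $14.45: alcohol → 11% + 2.25% city = 13.25% → $1.914625
Travel guide $19.84: books and periodicals → 7.25% + 0% city = 7.25% → $1.4384
Dresser $361.00: furniture → 6.25% + 0.5% city = 6.75% → $24.3675
Canvas tote bag $23.33: all other goods → 4.75% + 1.25% city = 6% → $1.3998
Unrounded tax sum = $85.4327 → $85.43

$85.43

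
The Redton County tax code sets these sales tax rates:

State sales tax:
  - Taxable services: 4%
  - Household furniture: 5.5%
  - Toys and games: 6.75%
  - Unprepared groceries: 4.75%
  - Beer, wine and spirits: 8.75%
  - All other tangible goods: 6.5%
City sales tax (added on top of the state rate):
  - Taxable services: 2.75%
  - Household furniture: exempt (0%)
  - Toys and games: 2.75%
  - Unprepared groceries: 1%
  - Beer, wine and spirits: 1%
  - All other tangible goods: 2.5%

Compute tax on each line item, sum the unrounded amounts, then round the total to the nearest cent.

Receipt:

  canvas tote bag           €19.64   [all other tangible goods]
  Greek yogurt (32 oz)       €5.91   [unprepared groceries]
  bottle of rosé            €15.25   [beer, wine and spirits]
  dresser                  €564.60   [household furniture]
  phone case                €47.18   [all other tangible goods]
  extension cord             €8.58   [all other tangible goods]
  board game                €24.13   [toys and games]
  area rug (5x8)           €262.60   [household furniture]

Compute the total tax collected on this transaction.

Canvas tote bag €19.64: all other tangible goods → 6.5% + 2.5% city = 9% → €1.7676
Greek yogurt (32 oz) €5.91: unprepared groceries → 4.75% + 1% city = 5.75% → €0.339825
Bottle of rosé €15.25: beer, wine and spirits → 8.75% + 1% city = 9.75% → €1.486875
Dresser €564.60: household furniture → 5.5% + 0% city = 5.5% → €31.053
Phone case €47.18: all other tangible goods → 6.5% + 2.5% city = 9% → €4.2462
Extension cord €8.58: all other tangible goods → 6.5% + 2.5% city = 9% → €0.7722
Board game €24.13: toys and games → 6.75% + 2.75% city = 9.5% → €2.29235
Area rug (5x8) €262.60: household furniture → 5.5% + 0% city = 5.5% → €14.443
Unrounded tax sum = €56.40105 → €56.40

€56.40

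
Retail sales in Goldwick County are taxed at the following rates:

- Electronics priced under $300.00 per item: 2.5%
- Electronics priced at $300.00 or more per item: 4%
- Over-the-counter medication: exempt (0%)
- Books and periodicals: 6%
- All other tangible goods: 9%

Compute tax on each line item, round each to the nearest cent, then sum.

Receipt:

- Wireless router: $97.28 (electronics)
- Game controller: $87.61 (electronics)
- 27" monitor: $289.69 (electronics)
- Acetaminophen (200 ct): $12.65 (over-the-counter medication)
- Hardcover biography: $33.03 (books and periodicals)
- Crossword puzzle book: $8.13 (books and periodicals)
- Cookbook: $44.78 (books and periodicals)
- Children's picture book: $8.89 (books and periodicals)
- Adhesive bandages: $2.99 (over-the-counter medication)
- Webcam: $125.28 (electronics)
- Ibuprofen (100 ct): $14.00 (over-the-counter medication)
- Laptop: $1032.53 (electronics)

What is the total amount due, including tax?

Wireless router $97.28: electronics, under $300.00 → 2.5% → $2.43
Game controller $87.61: electronics, under $300.00 → 2.5% → $2.19
27" monitor $289.69: electronics, under $300.00 → 2.5% → $7.24
Acetaminophen (200 ct) $12.65: over-the-counter medication → 0% → $0.00
Hardcover biography $33.03: books and periodicals → 6% → $1.98
Crossword puzzle book $8.13: books and periodicals → 6% → $0.49
Cookbook $44.78: books and periodicals → 6% → $2.69
Children's picture book $8.89: books and periodicals → 6% → $0.53
Adhesive bandages $2.99: over-the-counter medication → 0% → $0.00
Webcam $125.28: electronics, under $300.00 → 2.5% → $3.13
Ibuprofen (100 ct) $14.00: over-the-counter medication → 0% → $0.00
Laptop $1032.53: electronics, $300.00 or more → 4% → $41.30
Subtotal = $1756.86; tax = $61.98; total due = $1818.84

$1818.84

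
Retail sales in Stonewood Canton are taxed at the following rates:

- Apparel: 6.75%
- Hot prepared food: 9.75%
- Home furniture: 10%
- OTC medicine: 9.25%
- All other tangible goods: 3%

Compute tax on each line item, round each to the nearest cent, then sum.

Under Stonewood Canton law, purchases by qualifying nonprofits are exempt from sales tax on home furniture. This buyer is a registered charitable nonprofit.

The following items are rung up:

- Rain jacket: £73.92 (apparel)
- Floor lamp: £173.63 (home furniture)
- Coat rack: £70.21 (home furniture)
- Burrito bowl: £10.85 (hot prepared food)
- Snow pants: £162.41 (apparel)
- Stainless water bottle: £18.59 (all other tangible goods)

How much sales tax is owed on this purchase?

Rain jacket £73.92: apparel → 6.75% → £4.99
Floor lamp £173.63: home furniture, buyer-exempt → 0% → £0.00
Coat rack £70.21: home furniture, buyer-exempt → 0% → £0.00
Burrito bowl £10.85: hot prepared food → 9.75% → £1.06
Snow pants £162.41: apparel → 6.75% → £10.96
Stainless water bottle £18.59: all other tangible goods → 3% → £0.56
Total tax = £4.99 + £1.06 + £10.96 + £0.56 = £17.57

£17.57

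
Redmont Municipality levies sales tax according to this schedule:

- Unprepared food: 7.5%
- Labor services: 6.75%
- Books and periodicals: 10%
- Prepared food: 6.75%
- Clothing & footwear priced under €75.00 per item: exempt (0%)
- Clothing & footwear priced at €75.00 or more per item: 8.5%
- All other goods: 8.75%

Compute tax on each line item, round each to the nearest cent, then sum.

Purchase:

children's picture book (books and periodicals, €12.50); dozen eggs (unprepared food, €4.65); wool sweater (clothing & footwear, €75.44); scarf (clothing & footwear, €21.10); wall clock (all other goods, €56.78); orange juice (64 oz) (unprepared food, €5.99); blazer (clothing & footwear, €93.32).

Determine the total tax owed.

Children's picture book €12.50: books and periodicals → 10% → €1.25
Dozen eggs €4.65: unprepared food → 7.5% → €0.35
Wool sweater €75.44: clothing & footwear, €75.00 or more → 8.5% → €6.41
Scarf €21.10: clothing & footwear, under €75.00 → 0% → €0.00
Wall clock €56.78: all other goods → 8.75% → €4.97
Orange juice (64 oz) €5.99: unprepared food → 7.5% → €0.45
Blazer €93.32: clothing & footwear, €75.00 or more → 8.5% → €7.93
Total tax = €1.25 + €0.35 + €6.41 + €4.97 + €0.45 + €7.93 = €21.36

€21.36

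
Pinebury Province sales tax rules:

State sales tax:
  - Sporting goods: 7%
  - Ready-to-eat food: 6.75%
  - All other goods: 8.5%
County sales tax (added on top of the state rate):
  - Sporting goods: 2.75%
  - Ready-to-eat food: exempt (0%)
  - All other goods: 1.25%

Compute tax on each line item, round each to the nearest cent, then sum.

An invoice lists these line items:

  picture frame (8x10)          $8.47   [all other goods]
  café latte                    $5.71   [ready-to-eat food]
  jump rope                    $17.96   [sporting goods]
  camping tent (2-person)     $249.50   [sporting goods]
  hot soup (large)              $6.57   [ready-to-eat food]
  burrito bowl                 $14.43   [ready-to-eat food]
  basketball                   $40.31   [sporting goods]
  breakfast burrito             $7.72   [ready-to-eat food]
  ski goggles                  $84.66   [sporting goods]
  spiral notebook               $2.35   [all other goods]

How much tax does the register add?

Picture frame (8x10) $8.47: all other goods → 8.5% + 1.25% county = 9.75% → $0.83
Café latte $5.71: ready-to-eat food → 6.75% + 0% county = 6.75% → $0.39
Jump rope $17.96: sporting goods → 7% + 2.75% county = 9.75% → $1.75
Camping tent (2-person) $249.50: sporting goods → 7% + 2.75% county = 9.75% → $24.33
Hot soup (large) $6.57: ready-to-eat food → 6.75% + 0% county = 6.75% → $0.44
Burrito bowl $14.43: ready-to-eat food → 6.75% + 0% county = 6.75% → $0.97
Basketball $40.31: sporting goods → 7% + 2.75% county = 9.75% → $3.93
Breakfast burrito $7.72: ready-to-eat food → 6.75% + 0% county = 6.75% → $0.52
Ski goggles $84.66: sporting goods → 7% + 2.75% county = 9.75% → $8.25
Spiral notebook $2.35: all other goods → 8.5% + 1.25% county = 9.75% → $0.23
Total tax = $0.83 + $0.39 + $1.75 + $24.33 + $0.44 + $0.97 + $3.93 + $0.52 + $8.25 + $0.23 = $41.64

$41.64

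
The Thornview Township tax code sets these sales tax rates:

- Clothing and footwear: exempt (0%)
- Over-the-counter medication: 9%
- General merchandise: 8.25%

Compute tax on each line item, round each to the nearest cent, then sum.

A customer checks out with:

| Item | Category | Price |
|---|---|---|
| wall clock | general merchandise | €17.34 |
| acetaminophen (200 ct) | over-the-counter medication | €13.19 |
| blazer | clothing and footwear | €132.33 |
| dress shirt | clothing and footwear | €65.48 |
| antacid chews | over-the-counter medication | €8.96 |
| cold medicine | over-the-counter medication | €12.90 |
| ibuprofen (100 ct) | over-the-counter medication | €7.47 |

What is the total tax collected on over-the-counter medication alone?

€3.83

Acetaminophen (200 ct) €13.19: over-the-counter medication → 9% → €1.19
Antacid chews €8.96: over-the-counter medication → 9% → €0.81
Cold medicine €12.90: over-the-counter medication → 9% → €1.16
Ibuprofen (100 ct) €7.47: over-the-counter medication → 9% → €0.67
Tax on over-the-counter medication = €1.19 + €0.81 + €1.16 + €0.67 = €3.83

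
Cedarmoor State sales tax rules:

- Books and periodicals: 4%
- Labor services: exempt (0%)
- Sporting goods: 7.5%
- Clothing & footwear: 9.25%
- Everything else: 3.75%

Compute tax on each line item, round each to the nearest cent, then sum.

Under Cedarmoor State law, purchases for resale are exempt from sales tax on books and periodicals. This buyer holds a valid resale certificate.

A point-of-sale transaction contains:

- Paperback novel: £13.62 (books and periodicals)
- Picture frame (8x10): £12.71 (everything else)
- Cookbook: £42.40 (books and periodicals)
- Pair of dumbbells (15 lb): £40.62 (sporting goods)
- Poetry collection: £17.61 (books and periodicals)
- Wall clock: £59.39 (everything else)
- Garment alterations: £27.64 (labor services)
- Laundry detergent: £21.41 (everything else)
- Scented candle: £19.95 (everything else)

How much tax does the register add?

£7.31

Paperback novel £13.62: books and periodicals, buyer-exempt → 0% → £0.00
Picture frame (8x10) £12.71: everything else → 3.75% → £0.48
Cookbook £42.40: books and periodicals, buyer-exempt → 0% → £0.00
Pair of dumbbells (15 lb) £40.62: sporting goods → 7.5% → £3.05
Poetry collection £17.61: books and periodicals, buyer-exempt → 0% → £0.00
Wall clock £59.39: everything else → 3.75% → £2.23
Garment alterations £27.64: labor services → 0% → £0.00
Laundry detergent £21.41: everything else → 3.75% → £0.80
Scented candle £19.95: everything else → 3.75% → £0.75
Total tax = £0.48 + £3.05 + £2.23 + £0.80 + £0.75 = £7.31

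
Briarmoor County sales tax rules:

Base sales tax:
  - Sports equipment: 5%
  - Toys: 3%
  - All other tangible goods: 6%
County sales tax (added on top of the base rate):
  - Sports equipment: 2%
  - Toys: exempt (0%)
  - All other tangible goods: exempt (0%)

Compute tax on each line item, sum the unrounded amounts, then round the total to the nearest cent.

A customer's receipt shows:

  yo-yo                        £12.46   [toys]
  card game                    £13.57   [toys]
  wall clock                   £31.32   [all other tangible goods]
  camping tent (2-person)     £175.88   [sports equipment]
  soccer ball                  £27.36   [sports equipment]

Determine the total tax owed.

Yo-yo £12.46: toys → 3% + 0% county = 3% → £0.3738
Card game £13.57: toys → 3% + 0% county = 3% → £0.4071
Wall clock £31.32: all other tangible goods → 6% + 0% county = 6% → £1.8792
Camping tent (2-person) £175.88: sports equipment → 5% + 2% county = 7% → £12.3116
Soccer ball £27.36: sports equipment → 5% + 2% county = 7% → £1.9152
Unrounded tax sum = £16.8869 → £16.89

£16.89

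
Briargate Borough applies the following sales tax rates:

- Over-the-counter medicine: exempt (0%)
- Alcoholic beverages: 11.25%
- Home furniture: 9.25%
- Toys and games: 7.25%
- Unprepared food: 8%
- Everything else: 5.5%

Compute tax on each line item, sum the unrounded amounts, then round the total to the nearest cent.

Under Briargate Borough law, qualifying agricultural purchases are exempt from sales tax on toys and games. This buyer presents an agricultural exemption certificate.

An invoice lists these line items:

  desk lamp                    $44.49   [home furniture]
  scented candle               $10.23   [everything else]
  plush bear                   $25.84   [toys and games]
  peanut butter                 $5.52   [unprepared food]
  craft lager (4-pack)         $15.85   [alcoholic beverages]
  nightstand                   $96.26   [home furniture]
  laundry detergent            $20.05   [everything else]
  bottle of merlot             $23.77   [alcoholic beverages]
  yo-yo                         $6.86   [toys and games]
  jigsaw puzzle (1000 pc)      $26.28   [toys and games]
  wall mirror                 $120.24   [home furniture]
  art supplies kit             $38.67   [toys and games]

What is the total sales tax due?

$30.71

Desk lamp $44.49: home furniture → 9.25% → $4.115325
Scented candle $10.23: everything else → 5.5% → $0.56265
Plush bear $25.84: toys and games, buyer-exempt → 0% → $0.00
Peanut butter $5.52: unprepared food → 8% → $0.4416
Craft lager (4-pack) $15.85: alcoholic beverages → 11.25% → $1.783125
Nightstand $96.26: home furniture → 9.25% → $8.90405
Laundry detergent $20.05: everything else → 5.5% → $1.10275
Bottle of merlot $23.77: alcoholic beverages → 11.25% → $2.674125
Yo-yo $6.86: toys and games, buyer-exempt → 0% → $0.00
Jigsaw puzzle (1000 pc) $26.28: toys and games, buyer-exempt → 0% → $0.00
Wall mirror $120.24: home furniture → 9.25% → $11.1222
Art supplies kit $38.67: toys and games, buyer-exempt → 0% → $0.00
Unrounded tax sum = $30.705825 → $30.71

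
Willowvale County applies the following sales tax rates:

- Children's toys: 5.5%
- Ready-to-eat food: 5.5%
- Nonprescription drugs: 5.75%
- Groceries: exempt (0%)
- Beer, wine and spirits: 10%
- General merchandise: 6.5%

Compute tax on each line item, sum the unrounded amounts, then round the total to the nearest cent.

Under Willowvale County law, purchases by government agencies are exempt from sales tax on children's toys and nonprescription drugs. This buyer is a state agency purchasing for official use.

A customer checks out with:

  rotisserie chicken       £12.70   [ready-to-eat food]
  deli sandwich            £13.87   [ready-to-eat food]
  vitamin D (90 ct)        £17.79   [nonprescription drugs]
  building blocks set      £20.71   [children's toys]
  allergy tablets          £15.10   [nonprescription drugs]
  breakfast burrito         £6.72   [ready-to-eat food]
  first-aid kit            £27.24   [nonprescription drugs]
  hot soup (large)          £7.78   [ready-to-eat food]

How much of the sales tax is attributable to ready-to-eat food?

Rotisserie chicken £12.70: ready-to-eat food → 5.5% → £0.6985
Deli sandwich £13.87: ready-to-eat food → 5.5% → £0.76285
Breakfast burrito £6.72: ready-to-eat food → 5.5% → £0.3696
Hot soup (large) £7.78: ready-to-eat food → 5.5% → £0.4279
Tax on ready-to-eat food: unrounded sum = £2.25885 → £2.26

£2.26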